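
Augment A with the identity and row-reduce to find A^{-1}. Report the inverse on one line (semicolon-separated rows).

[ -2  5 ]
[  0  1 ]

inverse = [-1/2 5/2; 0 1]

Gauss-Jordan on [A | I]:
R1 <- (1/-2)*R1:  [    1  -5/2  |  -1/2     0 ]
R1 <- R1 - (-5/2)*R2:  [    1     0  |  -1/2   5/2 ]
Right block of [I | A^{-1}] is the inverse:
[ -1/2  5/2 ]
[    0    1 ]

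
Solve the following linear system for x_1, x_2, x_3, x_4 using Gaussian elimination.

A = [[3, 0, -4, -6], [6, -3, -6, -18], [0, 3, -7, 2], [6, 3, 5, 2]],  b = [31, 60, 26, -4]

(3, 0, -4, -1)

Forward elimination on [A|b]:
R2 <- R2 - (2)*R1:  [  0  -3   2  -6  -2 ]
R4 <- R4 - (2)*R1:  [   0    3   13   14  -66 ]
R3 <- R3 - (-1)*R2:  [  0   0  -5  -4  24 ]
R4 <- R4 - (-1)*R2:  [   0    0   15    8  -68 ]
R4 <- R4 - (-3)*R3:  [  0   0   0  -4   4 ]
Row echelon form:
[ 3   0  -4  -6  |  31 ]
[ 0  -3   2  -6  |  -2 ]
[ 0   0  -5  -4  |  24 ]
[ 0   0   0  -4  |   4 ]
Back-substitution:
x_4 = (4) / -4 = -1
x_3 = (24 - (-4)*(-1)) / -5 = -4
x_2 = (-2 - (2)*(-4) - (-6)*(-1)) / -3 = 0
x_1 = (31 - (-4)*(-4) - (-6)*(-1)) / 3 = 3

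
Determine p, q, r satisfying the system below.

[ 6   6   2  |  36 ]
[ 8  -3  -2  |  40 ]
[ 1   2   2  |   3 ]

Forward elimination on [A|b]:
R2 <- R2 - (4/3)*R1:  [     0    -11  -14/3     -8 ]
R3 <- R3 - (1/6)*R1:  [   0    1  5/3   -3 ]
R3 <- R3 - (-1/11)*R2:  [      0       0   41/33  -41/11 ]
Row echelon form:
[ 6    6      2  |      36 ]
[ 0  -11  -14/3  |      -8 ]
[ 0    0  41/33  |  -41/11 ]
Back-substitution:
r = (-41/11) / (41/33) = -3
q = (-8 - (-14/3)*(-3)) / -11 = 2
p = (36 - (6)*(2) - (2)*(-3)) / 6 = 5

(5, 2, -3)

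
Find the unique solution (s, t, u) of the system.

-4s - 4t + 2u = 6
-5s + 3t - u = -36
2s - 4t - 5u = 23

(4, -5, 1)

Forward elimination on [A|b]:
R2 <- R2 - (5/4)*R1:  [     0      8   -7/2  -87/2 ]
R3 <- R3 - (-1/2)*R1:  [  0  -6  -4  26 ]
R3 <- R3 - (-3/4)*R2:  [     0      0  -53/8  -53/8 ]
Row echelon form:
[ -4  -4      2  |      6 ]
[  0   8   -7/2  |  -87/2 ]
[  0   0  -53/8  |  -53/8 ]
Back-substitution:
u = (-53/8) / (-53/8) = 1
t = (-87/2 - (-7/2)*(1)) / 8 = -5
s = (6 - (-4)*(-5) - (2)*(1)) / -4 = 4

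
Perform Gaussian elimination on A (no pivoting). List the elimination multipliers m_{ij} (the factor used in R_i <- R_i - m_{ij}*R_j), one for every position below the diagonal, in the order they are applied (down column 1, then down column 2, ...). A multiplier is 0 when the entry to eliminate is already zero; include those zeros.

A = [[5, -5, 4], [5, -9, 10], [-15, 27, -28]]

multipliers: 1, -3, -3

Forward elimination:
R2 <- R2 - (1)*R1:  [  0  -4   6 ]
R3 <- R3 - (-3)*R1:  [   0   12  -16 ]
R3 <- R3 - (-3)*R2:  [ 0  0  2 ]
Multipliers (in order of application): m_{21} = 1, m_{31} = -3, m_{32} = -3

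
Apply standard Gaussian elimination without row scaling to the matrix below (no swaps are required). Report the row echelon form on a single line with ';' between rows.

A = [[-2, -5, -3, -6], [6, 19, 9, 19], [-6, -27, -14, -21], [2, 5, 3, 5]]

Forward elimination:
R2 <- R2 - (-3)*R1:  [ 0  4  0  1 ]
R3 <- R3 - (3)*R1:  [   0  -12   -5   -3 ]
R4 <- R4 - (-1)*R1:  [  0   0   0  -1 ]
R3 <- R3 - (-3)*R2:  [  0   0  -5   0 ]
Row echelon form:
[ -2  -5  -3  -6 ]
[  0   4   0   1 ]
[  0   0  -5   0 ]
[  0   0   0  -1 ]

REF = [-2 -5 -3 -6; 0 4 0 1; 0 0 -5 0; 0 0 0 -1]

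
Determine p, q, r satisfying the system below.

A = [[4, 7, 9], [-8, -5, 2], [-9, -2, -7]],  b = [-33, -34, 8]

(3, 0, -5)

Forward elimination on [A|b]:
R2 <- R2 - (-2)*R1:  [    0     9    20  -100 ]
R3 <- R3 - (-9/4)*R1:  [      0    55/4    53/4  -265/4 ]
R3 <- R3 - (55/36)*R2:  [       0        0  -623/36  3115/36 ]
Row echelon form:
[ 4  7        9  |      -33 ]
[ 0  9       20  |     -100 ]
[ 0  0  -623/36  |  3115/36 ]
Back-substitution:
r = (3115/36) / (-623/36) = -5
q = (-100 - (20)*(-5)) / 9 = 0
p = (-33 - (7)*(0) - (9)*(-5)) / 4 = 3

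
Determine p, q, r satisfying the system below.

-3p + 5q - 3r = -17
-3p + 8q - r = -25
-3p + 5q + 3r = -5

Forward elimination on [A|b]:
R2 <- R2 - (1)*R1:  [  0   3   2  -8 ]
R3 <- R3 - (1)*R1:  [  0   0   6  12 ]
Row echelon form:
[ -3  5  -3  |  -17 ]
[  0  3   2  |   -8 ]
[  0  0   6  |   12 ]
Back-substitution:
r = (12) / 6 = 2
q = (-8 - (2)*(2)) / 3 = -4
p = (-17 - (5)*(-4) - (-3)*(2)) / -3 = -3

(-3, -4, 2)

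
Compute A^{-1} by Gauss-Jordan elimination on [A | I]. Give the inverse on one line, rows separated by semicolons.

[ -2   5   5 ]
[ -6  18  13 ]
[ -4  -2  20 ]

Gauss-Jordan on [A | I]:
R1 <- (1/-2)*R1:  [    1  -5/2  -5/2  |  -1/2     0     0 ]
R2 <- R2 - (-6)*R1:  [  0   3  -2  |  -3   1   0 ]
R3 <- R3 - (-4)*R1:  [   0  -12   10  |   -2    0    1 ]
R2 <- (1/3)*R2:  [    0     1  -2/3  |    -1   1/3     0 ]
R1 <- R1 - (-5/2)*R2:  [     1      0  -25/6  |     -3    5/6      0 ]
R3 <- R3 - (-12)*R2:  [   0    0    2  |  -14    4    1 ]
R3 <- (1/2)*R3:  [   0    0    1  |   -7    2  1/2 ]
R1 <- R1 - (-25/6)*R3:  [      1       0       0  |  -193/6    55/6   25/12 ]
R2 <- R2 - (-2/3)*R3:  [     0      1      0  |  -17/3    5/3    1/3 ]
Right block of [I | A^{-1}] is the inverse:
[ -193/6  55/6  25/12 ]
[  -17/3   5/3    1/3 ]
[     -7     2    1/2 ]

inverse = [-193/6 55/6 25/12; -17/3 5/3 1/3; -7 2 1/2]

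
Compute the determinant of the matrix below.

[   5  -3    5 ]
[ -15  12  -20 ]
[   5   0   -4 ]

det(A) = -60

Forward elimination:
R2 <- R2 - (-3)*R1:  [  0   3  -5 ]
R3 <- R3 - (1)*R1:  [  0   3  -9 ]
R3 <- R3 - (1)*R2:  [  0   0  -4 ]
Upper-triangular form:
[ 5  -3   5 ]
[ 0   3  -5 ]
[ 0   0  -4 ]
det(A) = (-1)^0 * (5) * (3) * (-4) = -60  (0 row swaps -> sign +1)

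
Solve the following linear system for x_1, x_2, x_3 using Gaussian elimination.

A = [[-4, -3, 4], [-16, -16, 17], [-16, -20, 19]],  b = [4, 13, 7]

Forward elimination on [A|b]:
R2 <- R2 - (4)*R1:  [  0  -4   1  -3 ]
R3 <- R3 - (4)*R1:  [  0  -8   3  -9 ]
R3 <- R3 - (2)*R2:  [  0   0   1  -3 ]
Row echelon form:
[ -4  -3  4  |   4 ]
[  0  -4  1  |  -3 ]
[  0   0  1  |  -3 ]
Back-substitution:
x_3 = (-3) / 1 = -3
x_2 = (-3 - (1)*(-3)) / -4 = 0
x_1 = (4 - (-3)*(0) - (4)*(-3)) / -4 = -4

(-4, 0, -3)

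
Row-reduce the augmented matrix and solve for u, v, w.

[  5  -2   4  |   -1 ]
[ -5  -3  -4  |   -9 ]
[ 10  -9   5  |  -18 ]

Forward elimination on [A|b]:
R2 <- R2 - (-1)*R1:  [   0   -5    0  -10 ]
R3 <- R3 - (2)*R1:  [   0   -5   -3  -16 ]
R3 <- R3 - (1)*R2:  [  0   0  -3  -6 ]
Row echelon form:
[ 5  -2   4  |   -1 ]
[ 0  -5   0  |  -10 ]
[ 0   0  -3  |   -6 ]
Back-substitution:
w = (-6) / -3 = 2
v = (-10) / -5 = 2
u = (-1 - (-2)*(2) - (4)*(2)) / 5 = -1

(-1, 2, 2)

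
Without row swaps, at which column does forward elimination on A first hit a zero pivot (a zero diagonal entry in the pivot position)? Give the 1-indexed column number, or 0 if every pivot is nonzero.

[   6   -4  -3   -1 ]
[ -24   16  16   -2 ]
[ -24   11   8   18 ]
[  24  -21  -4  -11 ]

Naive forward elimination:
R2 <- R2 - (-4)*R1:  [  0   0   4  -6 ]
R3 <- R3 - (-4)*R1:  [  0  -5  -4  14 ]
R4 <- R4 - (4)*R1:  [  0  -5   8  -7 ]
Matrix at this point:
[ 6  -4  -3  -1 ]
[ 0   0   4  -6 ]
[ 0  -5  -4  14 ]
[ 0  -5   8  -7 ]
Pivot entry (2,2) is zero but row 3 has -5 in column 2 -> naive elimination stops; a row interchange (e.g. R2 <-> R3) would be required here.

first zero-pivot column = 2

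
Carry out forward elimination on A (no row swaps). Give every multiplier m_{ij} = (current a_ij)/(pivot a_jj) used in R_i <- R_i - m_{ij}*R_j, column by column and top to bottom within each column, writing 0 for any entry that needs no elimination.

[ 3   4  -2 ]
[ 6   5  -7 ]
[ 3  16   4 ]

Forward elimination:
R2 <- R2 - (2)*R1:  [  0  -3  -3 ]
R3 <- R3 - (1)*R1:  [  0  12   6 ]
R3 <- R3 - (-4)*R2:  [  0   0  -6 ]
Multipliers (in order of application): m_{21} = 2, m_{31} = 1, m_{32} = -4

multipliers: 2, 1, -4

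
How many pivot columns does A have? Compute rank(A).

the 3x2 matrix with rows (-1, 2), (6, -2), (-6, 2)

rank(A) = 2

Row reduction:
R2 <- R2 - (-6)*R1:  [  0  10 ]
R3 <- R3 - (6)*R1:  [   0  -10 ]
R3 <- R3 - (-1)*R2:  [ 0  0 ]
Row echelon form:
[ -1   2 ]
[  0  10 ]
[  0   0 ]
Nonzero rows / pivot columns: 2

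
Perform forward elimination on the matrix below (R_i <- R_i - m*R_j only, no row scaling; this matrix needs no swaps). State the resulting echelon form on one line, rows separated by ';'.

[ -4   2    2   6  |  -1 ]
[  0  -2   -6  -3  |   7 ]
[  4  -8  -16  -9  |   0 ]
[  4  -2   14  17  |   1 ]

Forward elimination:
R3 <- R3 - (-1)*R1:  [   0   -6  -14   -3   -1 ]
R4 <- R4 - (-1)*R1:  [  0   0  16  23   0 ]
R3 <- R3 - (3)*R2:  [   0    0    4    6  -22 ]
R4 <- R4 - (4)*R3:  [  0   0   0  -1  88 ]
Row echelon form:
[ -4   2   2   6  |   -1 ]
[  0  -2  -6  -3  |    7 ]
[  0   0   4   6  |  -22 ]
[  0   0   0  -1  |   88 ]

REF = [-4 2 2 6 -1; 0 -2 -6 -3 7; 0 0 4 6 -22; 0 0 0 -1 88]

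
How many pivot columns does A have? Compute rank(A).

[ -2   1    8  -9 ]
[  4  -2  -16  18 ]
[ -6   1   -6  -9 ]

Row reduction:
R2 <- R2 - (-2)*R1:  [ 0  0  0  0 ]
R3 <- R3 - (3)*R1:  [   0   -2  -30   18 ]
R2 <-> R3   (pivot in column 2 was zero)
[ -2   1    8  -9 ]
[  0  -2  -30  18 ]
[  0   0    0   0 ]
Row echelon form:
[ -2   1    8  -9 ]
[  0  -2  -30  18 ]
[  0   0    0   0 ]
Nonzero rows / pivot columns: 2

rank(A) = 2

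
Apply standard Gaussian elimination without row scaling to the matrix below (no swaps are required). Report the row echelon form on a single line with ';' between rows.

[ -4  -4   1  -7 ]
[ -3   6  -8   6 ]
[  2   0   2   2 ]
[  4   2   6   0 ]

REF = [-4 -4 1 -7; 0 9 -35/4 45/4; 0 0 5/9 1; 0 0 0 -68/5]

Forward elimination:
R2 <- R2 - (3/4)*R1:  [     0      9  -35/4   45/4 ]
R3 <- R3 - (-1/2)*R1:  [    0    -2   5/2  -3/2 ]
R4 <- R4 - (-1)*R1:  [  0  -2   7  -7 ]
R3 <- R3 - (-2/9)*R2:  [   0    0  5/9    1 ]
R4 <- R4 - (-2/9)*R2:  [     0      0  91/18   -9/2 ]
R4 <- R4 - (91/10)*R3:  [     0      0      0  -68/5 ]
Row echelon form:
[ -4  -4      1     -7 ]
[  0   9  -35/4   45/4 ]
[  0   0    5/9      1 ]
[  0   0      0  -68/5 ]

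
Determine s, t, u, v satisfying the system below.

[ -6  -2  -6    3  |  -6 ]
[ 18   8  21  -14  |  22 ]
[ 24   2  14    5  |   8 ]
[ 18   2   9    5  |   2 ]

(1, -3, 0, -2)

Forward elimination on [A|b]:
R2 <- R2 - (-3)*R1:  [  0   2   3  -5   4 ]
R3 <- R3 - (-4)*R1:  [   0   -6  -10   17  -16 ]
R4 <- R4 - (-3)*R1:  [   0   -4   -9   14  -16 ]
R3 <- R3 - (-3)*R2:  [  0   0  -1   2  -4 ]
R4 <- R4 - (-2)*R2:  [  0   0  -3   4  -8 ]
R4 <- R4 - (3)*R3:  [  0   0   0  -2   4 ]
Row echelon form:
[ -6  -2  -6   3  |  -6 ]
[  0   2   3  -5  |   4 ]
[  0   0  -1   2  |  -4 ]
[  0   0   0  -2  |   4 ]
Back-substitution:
v = (4) / -2 = -2
u = (-4 - (2)*(-2)) / -1 = 0
t = (4 - (3)*(0) - (-5)*(-2)) / 2 = -3
s = (-6 - (-2)*(-3) - (-6)*(0) - (3)*(-2)) / -6 = 1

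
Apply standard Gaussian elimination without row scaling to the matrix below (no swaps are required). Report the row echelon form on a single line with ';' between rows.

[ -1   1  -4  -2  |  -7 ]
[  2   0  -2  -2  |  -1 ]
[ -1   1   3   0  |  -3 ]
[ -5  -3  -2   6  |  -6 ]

Forward elimination:
R2 <- R2 - (-2)*R1:  [   0    2  -10   -6  -15 ]
R3 <- R3 - (1)*R1:  [ 0  0  7  2  4 ]
R4 <- R4 - (5)*R1:  [  0  -8  18  16  29 ]
R4 <- R4 - (-4)*R2:  [   0    0  -22   -8  -31 ]
R4 <- R4 - (-22/7)*R3:  [      0       0       0   -12/7  -129/7 ]
Row echelon form:
[ -1  1   -4     -2  |      -7 ]
[  0  2  -10     -6  |     -15 ]
[  0  0    7      2  |       4 ]
[  0  0    0  -12/7  |  -129/7 ]

REF = [-1 1 -4 -2 -7; 0 2 -10 -6 -15; 0 0 7 2 4; 0 0 0 -12/7 -129/7]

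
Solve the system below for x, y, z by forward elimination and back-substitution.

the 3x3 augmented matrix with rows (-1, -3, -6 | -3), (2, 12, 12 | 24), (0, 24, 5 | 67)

Forward elimination on [A|b]:
R2 <- R2 - (-2)*R1:  [  0   6   0  18 ]
R3 <- R3 - (4)*R2:  [  0   0   5  -5 ]
Row echelon form:
[ -1  -3  -6  |  -3 ]
[  0   6   0  |  18 ]
[  0   0   5  |  -5 ]
Back-substitution:
z = (-5) / 5 = -1
y = (18) / 6 = 3
x = (-3 - (-3)*(3) - (-6)*(-1)) / -1 = 0

(0, 3, -1)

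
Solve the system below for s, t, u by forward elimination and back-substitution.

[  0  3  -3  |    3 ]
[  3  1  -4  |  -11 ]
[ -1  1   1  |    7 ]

(-2, 3, 2)

Forward elimination on [A|b]:
R1 <-> R2   (pivot in column 1 was zero)
[  3  1  -4  -11 ]
[  0  3  -3    3 ]
[ -1  1   1    7 ]
R3 <- R3 - (-1/3)*R1:  [    0   4/3  -1/3  10/3 ]
R3 <- R3 - (4/9)*R2:  [ 0  0  1  2 ]
Row echelon form:
[ 3  1  -4  |  -11 ]
[ 0  3  -3  |    3 ]
[ 0  0   1  |    2 ]
Back-substitution:
u = (2) / 1 = 2
t = (3 - (-3)*(2)) / 3 = 3
s = (-11 - (1)*(3) - (-4)*(2)) / 3 = -2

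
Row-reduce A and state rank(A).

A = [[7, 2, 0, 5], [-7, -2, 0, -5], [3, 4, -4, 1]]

Row reduction:
R2 <- R2 - (-1)*R1:  [ 0  0  0  0 ]
R3 <- R3 - (3/7)*R1:  [    0  22/7    -4  -8/7 ]
R2 <-> R3   (pivot in column 2 was zero)
[ 7     2   0     5 ]
[ 0  22/7  -4  -8/7 ]
[ 0     0   0     0 ]
Row echelon form:
[ 7     2   0     5 ]
[ 0  22/7  -4  -8/7 ]
[ 0     0   0     0 ]
Nonzero rows / pivot columns: 2

rank(A) = 2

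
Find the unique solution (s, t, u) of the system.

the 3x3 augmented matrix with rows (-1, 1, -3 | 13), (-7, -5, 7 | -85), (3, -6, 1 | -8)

Forward elimination on [A|b]:
R2 <- R2 - (7)*R1:  [    0   -12    28  -176 ]
R3 <- R3 - (-3)*R1:  [  0  -3  -8  31 ]
R3 <- R3 - (1/4)*R2:  [   0    0  -15   75 ]
Row echelon form:
[ -1    1   -3  |    13 ]
[  0  -12   28  |  -176 ]
[  0    0  -15  |    75 ]
Back-substitution:
u = (75) / -15 = -5
t = (-176 - (28)*(-5)) / -12 = 3
s = (13 - (1)*(3) - (-3)*(-5)) / -1 = 5

(5, 3, -5)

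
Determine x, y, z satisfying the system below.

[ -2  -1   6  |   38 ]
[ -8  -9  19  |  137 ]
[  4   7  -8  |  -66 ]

Forward elimination on [A|b]:
R2 <- R2 - (4)*R1:  [   0   -5   -5  -15 ]
R3 <- R3 - (-2)*R1:  [  0   5   4  10 ]
R3 <- R3 - (-1)*R2:  [  0   0  -1  -5 ]
Row echelon form:
[ -2  -1   6  |   38 ]
[  0  -5  -5  |  -15 ]
[  0   0  -1  |   -5 ]
Back-substitution:
z = (-5) / -1 = 5
y = (-15 - (-5)*(5)) / -5 = -2
x = (38 - (-1)*(-2) - (6)*(5)) / -2 = -3

(-3, -2, 5)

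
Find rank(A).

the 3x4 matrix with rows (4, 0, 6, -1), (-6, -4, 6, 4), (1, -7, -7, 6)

Row reduction:
R2 <- R2 - (-3/2)*R1:  [   0   -4   15  5/2 ]
R3 <- R3 - (1/4)*R1:  [     0     -7  -17/2   25/4 ]
R3 <- R3 - (7/4)*R2:  [      0       0  -139/4    15/8 ]
Row echelon form:
[ 4   0       6    -1 ]
[ 0  -4      15   5/2 ]
[ 0   0  -139/4  15/8 ]
Nonzero rows / pivot columns: 3

rank(A) = 3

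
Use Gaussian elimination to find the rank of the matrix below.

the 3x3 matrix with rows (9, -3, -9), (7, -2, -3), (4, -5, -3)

rank(A) = 3

Row reduction:
R2 <- R2 - (7/9)*R1:  [   0  1/3    4 ]
R3 <- R3 - (4/9)*R1:  [     0  -11/3      1 ]
R3 <- R3 - (-11)*R2:  [  0   0  45 ]
Row echelon form:
[ 9   -3  -9 ]
[ 0  1/3   4 ]
[ 0    0  45 ]
Nonzero rows / pivot columns: 3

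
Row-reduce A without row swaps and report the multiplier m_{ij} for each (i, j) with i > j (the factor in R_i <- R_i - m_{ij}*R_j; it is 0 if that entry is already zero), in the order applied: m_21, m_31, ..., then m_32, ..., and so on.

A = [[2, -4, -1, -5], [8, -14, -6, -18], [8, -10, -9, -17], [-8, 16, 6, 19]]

Forward elimination:
R2 <- R2 - (4)*R1:  [  0   2  -2   2 ]
R3 <- R3 - (4)*R1:  [  0   6  -5   3 ]
R4 <- R4 - (-4)*R1:  [  0   0   2  -1 ]
R3 <- R3 - (3)*R2:  [  0   0   1  -3 ]
R4: entry in column 2 is already 0 -> m_{42} = 0 (no row operation needed)
R4 <- R4 - (2)*R3:  [ 0  0  0  5 ]
Multipliers (in order of application): m_{21} = 4, m_{31} = 4, m_{41} = -4, m_{32} = 3, m_{42} = 0, m_{43} = 2

multipliers: 4, 4, -4, 3, 0, 2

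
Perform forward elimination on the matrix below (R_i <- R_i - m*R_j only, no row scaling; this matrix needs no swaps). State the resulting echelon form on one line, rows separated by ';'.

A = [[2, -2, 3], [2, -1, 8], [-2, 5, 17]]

Forward elimination:
R2 <- R2 - (1)*R1:  [ 0  1  5 ]
R3 <- R3 - (-1)*R1:  [  0   3  20 ]
R3 <- R3 - (3)*R2:  [ 0  0  5 ]
Row echelon form:
[ 2  -2  3 ]
[ 0   1  5 ]
[ 0   0  5 ]

REF = [2 -2 3; 0 1 5; 0 0 5]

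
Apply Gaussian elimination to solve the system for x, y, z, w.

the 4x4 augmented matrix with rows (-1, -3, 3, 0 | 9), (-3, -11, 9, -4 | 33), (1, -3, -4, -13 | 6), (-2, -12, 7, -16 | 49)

Forward elimination on [A|b]:
R2 <- R2 - (3)*R1:  [  0  -2   0  -4   6 ]
R3 <- R3 - (-1)*R1:  [   0   -6   -1  -13   15 ]
R4 <- R4 - (2)*R1:  [   0   -6    1  -16   31 ]
R3 <- R3 - (3)*R2:  [  0   0  -1  -1  -3 ]
R4 <- R4 - (3)*R2:  [  0   0   1  -4  13 ]
R4 <- R4 - (-1)*R3:  [  0   0   0  -5  10 ]
Row echelon form:
[ -1  -3   3   0  |   9 ]
[  0  -2   0  -4  |   6 ]
[  0   0  -1  -1  |  -3 ]
[  0   0   0  -5  |  10 ]
Back-substitution:
w = (10) / -5 = -2
z = (-3 - (-1)*(-2)) / -1 = 5
y = (6 - (-4)*(-2)) / -2 = 1
x = (9 - (-3)*(1) - (3)*(5)) / -1 = 3

(3, 1, 5, -2)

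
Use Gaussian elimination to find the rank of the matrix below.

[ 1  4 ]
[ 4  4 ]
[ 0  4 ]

Row reduction:
R2 <- R2 - (4)*R1:  [   0  -12 ]
R3 <- R3 - (-1/3)*R2:  [ 0  0 ]
Row echelon form:
[ 1    4 ]
[ 0  -12 ]
[ 0    0 ]
Nonzero rows / pivot columns: 2

rank(A) = 2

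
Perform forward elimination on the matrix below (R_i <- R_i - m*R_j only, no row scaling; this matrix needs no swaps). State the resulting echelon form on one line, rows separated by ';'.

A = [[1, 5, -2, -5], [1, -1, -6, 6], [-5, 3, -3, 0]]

Forward elimination:
R2 <- R2 - (1)*R1:  [  0  -6  -4  11 ]
R3 <- R3 - (-5)*R1:  [   0   28  -13  -25 ]
R3 <- R3 - (-14/3)*R2:  [     0      0  -95/3   79/3 ]
Row echelon form:
[ 1   5     -2    -5 ]
[ 0  -6     -4    11 ]
[ 0   0  -95/3  79/3 ]

REF = [1 5 -2 -5; 0 -6 -4 11; 0 0 -95/3 79/3]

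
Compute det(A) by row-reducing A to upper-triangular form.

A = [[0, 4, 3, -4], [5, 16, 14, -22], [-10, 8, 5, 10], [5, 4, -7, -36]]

Forward elimination:
R1 <-> R2   (pivot in column 1 was zero)
[   5  16  14  -22 ]
[   0   4   3   -4 ]
[ -10   8   5   10 ]
[   5   4  -7  -36 ]
R3 <- R3 - (-2)*R1:  [   0   40   33  -34 ]
R4 <- R4 - (1)*R1:  [   0  -12  -21  -14 ]
R3 <- R3 - (10)*R2:  [ 0  0  3  6 ]
R4 <- R4 - (-3)*R2:  [   0    0  -12  -26 ]
R4 <- R4 - (-4)*R3:  [  0   0   0  -2 ]
Upper-triangular form:
[ 5  16  14  -22 ]
[ 0   4   3   -4 ]
[ 0   0   3    6 ]
[ 0   0   0   -2 ]
det(A) = (-1)^1 * (5) * (4) * (3) * (-2) = 120  (1 row swap -> sign -1)

det(A) = 120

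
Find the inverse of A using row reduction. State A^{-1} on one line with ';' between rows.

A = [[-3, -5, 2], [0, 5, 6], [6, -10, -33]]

inverse = [-7/5 -37/15 -8/15; 12/25 29/25 6/25; -2/5 -4/5 -1/5]

Gauss-Jordan on [A | I]:
R1 <- (1/-3)*R1:  [    1   5/3  -2/3  |  -1/3     0     0 ]
R3 <- R3 - (6)*R1:  [   0  -20  -29  |    2    0    1 ]
R2 <- (1/5)*R2:  [   0    1  6/5  |    0  1/5    0 ]
R1 <- R1 - (5/3)*R2:  [    1     0  -8/3  |  -1/3  -1/3     0 ]
R3 <- R3 - (-20)*R2:  [  0   0  -5  |   2   4   1 ]
R3 <- (1/-5)*R3:  [    0     0     1  |  -2/5  -4/5  -1/5 ]
R1 <- R1 - (-8/3)*R3:  [      1       0       0  |    -7/5  -37/15   -8/15 ]
R2 <- R2 - (6/5)*R3:  [     0      1      0  |  12/25  29/25   6/25 ]
Right block of [I | A^{-1}] is the inverse:
[  -7/5  -37/15  -8/15 ]
[ 12/25   29/25   6/25 ]
[  -2/5    -4/5   -1/5 ]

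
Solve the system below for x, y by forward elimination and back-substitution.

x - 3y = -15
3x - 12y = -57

(-3, 4)

Forward elimination on [A|b]:
R2 <- R2 - (3)*R1:  [   0   -3  -12 ]
Row echelon form:
[ 1  -3  |  -15 ]
[ 0  -3  |  -12 ]
Back-substitution:
y = (-12) / -3 = 4
x = (-15 - (-3)*(4)) / 1 = -3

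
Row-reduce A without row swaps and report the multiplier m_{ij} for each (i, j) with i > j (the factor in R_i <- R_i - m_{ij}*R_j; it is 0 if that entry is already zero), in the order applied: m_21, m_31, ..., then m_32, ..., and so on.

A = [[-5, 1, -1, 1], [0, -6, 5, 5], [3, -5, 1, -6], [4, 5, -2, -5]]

Forward elimination:
R2: entry in column 1 is already 0 -> m_{21} = 0 (no row operation needed)
R3 <- R3 - (-3/5)*R1:  [     0  -22/5    2/5  -27/5 ]
R4 <- R4 - (-4/5)*R1:  [     0   29/5  -14/5  -21/5 ]
R3 <- R3 - (11/15)*R2:  [       0        0   -49/15  -136/15 ]
R4 <- R4 - (-29/30)*R2:  [     0      0  61/30  19/30 ]
R4 <- R4 - (-61/98)*R3:  [       0        0        0  -491/98 ]
Multipliers (in order of application): m_{21} = 0, m_{31} = -3/5, m_{41} = -4/5, m_{32} = 11/15, m_{42} = -29/30, m_{43} = -61/98

multipliers: 0, -3/5, -4/5, 11/15, -29/30, -61/98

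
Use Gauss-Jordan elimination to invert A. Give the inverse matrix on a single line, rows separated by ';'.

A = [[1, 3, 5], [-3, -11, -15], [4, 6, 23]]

inverse = [163/6 13/2 -5/3; -3/2 -1/2 0; -13/3 -1 1/3]

Gauss-Jordan on [A | I]:
R2 <- R2 - (-3)*R1:  [  0  -2   0  |   3   1   0 ]
R3 <- R3 - (4)*R1:  [  0  -6   3  |  -4   0   1 ]
R2 <- (1/-2)*R2:  [    0     1     0  |  -3/2  -1/2     0 ]
R1 <- R1 - (3)*R2:  [    1     0     5  |  11/2   3/2     0 ]
R3 <- R3 - (-6)*R2:  [   0    0    3  |  -13   -3    1 ]
R3 <- (1/3)*R3:  [     0      0      1  |  -13/3     -1    1/3 ]
R1 <- R1 - (5)*R3:  [     1      0      0  |  163/6   13/2   -5/3 ]
Right block of [I | A^{-1}] is the inverse:
[ 163/6  13/2  -5/3 ]
[  -3/2  -1/2     0 ]
[ -13/3    -1   1/3 ]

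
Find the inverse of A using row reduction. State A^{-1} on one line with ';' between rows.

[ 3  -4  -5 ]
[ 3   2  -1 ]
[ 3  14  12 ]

inverse = [19/45 -11/45 7/45; -13/30 17/30 -2/15; 2/5 -3/5 1/5]

Gauss-Jordan on [A | I]:
R1 <- (1/3)*R1:  [    1  -4/3  -5/3  |   1/3     0     0 ]
R2 <- R2 - (3)*R1:  [  0   6   4  |  -1   1   0 ]
R3 <- R3 - (3)*R1:  [  0  18  17  |  -1   0   1 ]
R2 <- (1/6)*R2:  [    0     1   2/3  |  -1/6   1/6     0 ]
R1 <- R1 - (-4/3)*R2:  [    1     0  -7/9  |   1/9   2/9     0 ]
R3 <- R3 - (18)*R2:  [  0   0   5  |   2  -3   1 ]
R3 <- (1/5)*R3:  [    0     0     1  |   2/5  -3/5   1/5 ]
R1 <- R1 - (-7/9)*R3:  [      1       0       0  |   19/45  -11/45    7/45 ]
R2 <- R2 - (2/3)*R3:  [      0       1       0  |  -13/30   17/30   -2/15 ]
Right block of [I | A^{-1}] is the inverse:
[  19/45  -11/45   7/45 ]
[ -13/30   17/30  -2/15 ]
[    2/5    -3/5    1/5 ]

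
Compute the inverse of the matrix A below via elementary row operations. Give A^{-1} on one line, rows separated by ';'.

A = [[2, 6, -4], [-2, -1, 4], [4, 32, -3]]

inverse = [-5/2 -11/5 2/5; 1/5 1/5 0; -6/5 -4/5 1/5]

Gauss-Jordan on [A | I]:
R1 <- (1/2)*R1:  [   1    3   -2  |  1/2    0    0 ]
R2 <- R2 - (-2)*R1:  [ 0  5  0  |  1  1  0 ]
R3 <- R3 - (4)*R1:  [  0  20   5  |  -2   0   1 ]
R2 <- (1/5)*R2:  [   0    1    0  |  1/5  1/5    0 ]
R1 <- R1 - (3)*R2:  [     1      0     -2  |  -1/10   -3/5      0 ]
R3 <- R3 - (20)*R2:  [  0   0   5  |  -6  -4   1 ]
R3 <- (1/5)*R3:  [    0     0     1  |  -6/5  -4/5   1/5 ]
R1 <- R1 - (-2)*R3:  [     1      0      0  |   -5/2  -11/5    2/5 ]
Right block of [I | A^{-1}] is the inverse:
[ -5/2  -11/5  2/5 ]
[  1/5    1/5    0 ]
[ -6/5   -4/5  1/5 ]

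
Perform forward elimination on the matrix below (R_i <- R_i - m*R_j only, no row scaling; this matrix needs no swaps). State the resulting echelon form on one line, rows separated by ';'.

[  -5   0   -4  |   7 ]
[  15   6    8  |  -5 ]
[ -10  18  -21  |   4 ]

Forward elimination:
R2 <- R2 - (-3)*R1:  [  0   6  -4  16 ]
R3 <- R3 - (2)*R1:  [   0   18  -13  -10 ]
R3 <- R3 - (3)*R2:  [   0    0   -1  -58 ]
Row echelon form:
[ -5  0  -4  |    7 ]
[  0  6  -4  |   16 ]
[  0  0  -1  |  -58 ]

REF = [-5 0 -4 7; 0 6 -4 16; 0 0 -1 -58]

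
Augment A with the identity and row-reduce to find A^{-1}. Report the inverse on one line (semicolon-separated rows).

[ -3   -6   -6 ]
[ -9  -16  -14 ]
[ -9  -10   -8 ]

inverse = [-1/3 1/3 -1/3; 3/2 -5/6 1/3; -3/2 2/3 -1/6]

Gauss-Jordan on [A | I]:
R1 <- (1/-3)*R1:  [    1     2     2  |  -1/3     0     0 ]
R2 <- R2 - (-9)*R1:  [  0   2   4  |  -3   1   0 ]
R3 <- R3 - (-9)*R1:  [  0   8  10  |  -3   0   1 ]
R2 <- (1/2)*R2:  [    0     1     2  |  -3/2   1/2     0 ]
R1 <- R1 - (2)*R2:  [   1    0   -2  |  8/3   -1    0 ]
R3 <- R3 - (8)*R2:  [  0   0  -6  |   9  -4   1 ]
R3 <- (1/-6)*R3:  [    0     0     1  |  -3/2   2/3  -1/6 ]
R1 <- R1 - (-2)*R3:  [    1     0     0  |  -1/3   1/3  -1/3 ]
R2 <- R2 - (2)*R3:  [    0     1     0  |   3/2  -5/6   1/3 ]
Right block of [I | A^{-1}] is the inverse:
[ -1/3   1/3  -1/3 ]
[  3/2  -5/6   1/3 ]
[ -3/2   2/3  -1/6 ]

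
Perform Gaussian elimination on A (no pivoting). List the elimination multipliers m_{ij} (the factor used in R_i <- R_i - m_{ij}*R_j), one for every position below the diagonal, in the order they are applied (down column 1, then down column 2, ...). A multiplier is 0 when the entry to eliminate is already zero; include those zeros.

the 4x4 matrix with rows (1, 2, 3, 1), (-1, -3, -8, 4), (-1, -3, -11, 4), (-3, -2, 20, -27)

multipliers: -1, -1, -3, 1, -4, -3

Forward elimination:
R2 <- R2 - (-1)*R1:  [  0  -1  -5   5 ]
R3 <- R3 - (-1)*R1:  [  0  -1  -8   5 ]
R4 <- R4 - (-3)*R1:  [   0    4   29  -24 ]
R3 <- R3 - (1)*R2:  [  0   0  -3   0 ]
R4 <- R4 - (-4)*R2:  [  0   0   9  -4 ]
R4 <- R4 - (-3)*R3:  [  0   0   0  -4 ]
Multipliers (in order of application): m_{21} = -1, m_{31} = -1, m_{41} = -3, m_{32} = 1, m_{42} = -4, m_{43} = -3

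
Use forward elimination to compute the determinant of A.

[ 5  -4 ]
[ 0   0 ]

det(A) = 0

Forward elimination:
Upper-triangular form:
[ 5  -4 ]
[ 0   0 ]
det(A) = (-1)^0 * (5) * (0) = 0  (0 row swaps -> sign +1)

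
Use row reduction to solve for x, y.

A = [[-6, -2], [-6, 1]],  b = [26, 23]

(-4, -1)

Forward elimination on [A|b]:
R2 <- R2 - (1)*R1:  [  0   3  -3 ]
Row echelon form:
[ -6  -2  |  26 ]
[  0   3  |  -3 ]
Back-substitution:
y = (-3) / 3 = -1
x = (26 - (-2)*(-1)) / -6 = -4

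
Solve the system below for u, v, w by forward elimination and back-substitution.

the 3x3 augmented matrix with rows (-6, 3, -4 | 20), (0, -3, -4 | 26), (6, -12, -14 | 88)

(-1, -2, -5)

Forward elimination on [A|b]:
R3 <- R3 - (-1)*R1:  [   0   -9  -18  108 ]
R3 <- R3 - (3)*R2:  [  0   0  -6  30 ]
Row echelon form:
[ -6   3  -4  |  20 ]
[  0  -3  -4  |  26 ]
[  0   0  -6  |  30 ]
Back-substitution:
w = (30) / -6 = -5
v = (26 - (-4)*(-5)) / -3 = -2
u = (20 - (3)*(-2) - (-4)*(-5)) / -6 = -1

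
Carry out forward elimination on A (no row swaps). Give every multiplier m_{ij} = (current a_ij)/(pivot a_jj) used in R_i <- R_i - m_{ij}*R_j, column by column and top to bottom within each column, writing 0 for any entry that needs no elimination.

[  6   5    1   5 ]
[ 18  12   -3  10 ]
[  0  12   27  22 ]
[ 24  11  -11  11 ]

Forward elimination:
R2 <- R2 - (3)*R1:  [  0  -3  -6  -5 ]
R3: entry in column 1 is already 0 -> m_{31} = 0 (no row operation needed)
R4 <- R4 - (4)*R1:  [   0   -9  -15   -9 ]
R3 <- R3 - (-4)*R2:  [ 0  0  3  2 ]
R4 <- R4 - (3)*R2:  [ 0  0  3  6 ]
R4 <- R4 - (1)*R3:  [ 0  0  0  4 ]
Multipliers (in order of application): m_{21} = 3, m_{31} = 0, m_{41} = 4, m_{32} = -4, m_{42} = 3, m_{43} = 1

multipliers: 3, 0, 4, -4, 3, 1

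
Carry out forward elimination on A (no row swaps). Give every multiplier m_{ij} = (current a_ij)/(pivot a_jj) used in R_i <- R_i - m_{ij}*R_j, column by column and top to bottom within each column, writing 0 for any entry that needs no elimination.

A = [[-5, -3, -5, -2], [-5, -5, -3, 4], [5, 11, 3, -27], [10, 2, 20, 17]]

multipliers: 1, -1, -2, -4, 2, 1

Forward elimination:
R2 <- R2 - (1)*R1:  [  0  -2   2   6 ]
R3 <- R3 - (-1)*R1:  [   0    8   -2  -29 ]
R4 <- R4 - (-2)*R1:  [  0  -4  10  13 ]
R3 <- R3 - (-4)*R2:  [  0   0   6  -5 ]
R4 <- R4 - (2)*R2:  [ 0  0  6  1 ]
R4 <- R4 - (1)*R3:  [ 0  0  0  6 ]
Multipliers (in order of application): m_{21} = 1, m_{31} = -1, m_{41} = -2, m_{32} = -4, m_{42} = 2, m_{43} = 1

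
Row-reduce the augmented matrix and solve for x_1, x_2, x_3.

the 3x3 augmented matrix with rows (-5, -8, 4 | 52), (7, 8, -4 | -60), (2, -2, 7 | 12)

Forward elimination on [A|b]:
R2 <- R2 - (-7/5)*R1:  [     0  -16/5    8/5   64/5 ]
R3 <- R3 - (-2/5)*R1:  [     0  -26/5   43/5  164/5 ]
R3 <- R3 - (13/8)*R2:  [  0   0   6  12 ]
Row echelon form:
[ -5     -8    4  |    52 ]
[  0  -16/5  8/5  |  64/5 ]
[  0      0    6  |    12 ]
Back-substitution:
x_3 = (12) / 6 = 2
x_2 = (64/5 - (8/5)*(2)) / (-16/5) = -3
x_1 = (52 - (-8)*(-3) - (4)*(2)) / -5 = -4

(-4, -3, 2)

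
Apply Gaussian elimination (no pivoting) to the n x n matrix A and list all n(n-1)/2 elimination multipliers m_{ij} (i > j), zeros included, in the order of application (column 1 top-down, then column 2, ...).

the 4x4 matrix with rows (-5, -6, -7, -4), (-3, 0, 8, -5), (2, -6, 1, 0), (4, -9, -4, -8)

Forward elimination:
R2 <- R2 - (3/5)*R1:  [     0   18/5   61/5  -13/5 ]
R3 <- R3 - (-2/5)*R1:  [     0  -42/5   -9/5   -8/5 ]
R4 <- R4 - (-4/5)*R1:  [     0  -69/5  -48/5  -56/5 ]
R3 <- R3 - (-7/3)*R2:  [     0      0   80/3  -23/3 ]
R4 <- R4 - (-23/6)*R2:  [      0       0   223/6  -127/6 ]
R4 <- R4 - (223/160)*R3:  [         0          0          0  -1677/160 ]
Multipliers (in order of application): m_{21} = 3/5, m_{31} = -2/5, m_{41} = -4/5, m_{32} = -7/3, m_{42} = -23/6, m_{43} = 223/160

multipliers: 3/5, -2/5, -4/5, -7/3, -23/6, 223/160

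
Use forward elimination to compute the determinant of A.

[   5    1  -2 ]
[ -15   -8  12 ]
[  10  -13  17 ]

Forward elimination:
R2 <- R2 - (-3)*R1:  [  0  -5   6 ]
R3 <- R3 - (2)*R1:  [   0  -15   21 ]
R3 <- R3 - (3)*R2:  [ 0  0  3 ]
Upper-triangular form:
[ 5   1  -2 ]
[ 0  -5   6 ]
[ 0   0   3 ]
det(A) = (-1)^0 * (5) * (-5) * (3) = -75  (0 row swaps -> sign +1)

det(A) = -75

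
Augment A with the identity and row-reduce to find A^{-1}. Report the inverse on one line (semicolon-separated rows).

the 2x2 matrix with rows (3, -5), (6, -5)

Gauss-Jordan on [A | I]:
R1 <- (1/3)*R1:  [    1  -5/3  |   1/3     0 ]
R2 <- R2 - (6)*R1:  [  0   5  |  -2   1 ]
R2 <- (1/5)*R2:  [    0     1  |  -2/5   1/5 ]
R1 <- R1 - (-5/3)*R2:  [    1     0  |  -1/3   1/3 ]
Right block of [I | A^{-1}] is the inverse:
[ -1/3  1/3 ]
[ -2/5  1/5 ]

inverse = [-1/3 1/3; -2/5 1/5]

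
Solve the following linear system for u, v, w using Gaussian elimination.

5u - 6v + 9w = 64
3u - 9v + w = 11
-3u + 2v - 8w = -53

(5, 1, 5)

Forward elimination on [A|b]:
R2 <- R2 - (3/5)*R1:  [      0   -27/5   -22/5  -137/5 ]
R3 <- R3 - (-3/5)*R1:  [     0   -8/5  -13/5  -73/5 ]
R3 <- R3 - (8/27)*R2:  [       0        0   -35/27  -175/27 ]
Row echelon form:
[ 5     -6       9  |       64 ]
[ 0  -27/5   -22/5  |   -137/5 ]
[ 0      0  -35/27  |  -175/27 ]
Back-substitution:
w = (-175/27) / (-35/27) = 5
v = (-137/5 - (-22/5)*(5)) / (-27/5) = 1
u = (64 - (-6)*(1) - (9)*(5)) / 5 = 5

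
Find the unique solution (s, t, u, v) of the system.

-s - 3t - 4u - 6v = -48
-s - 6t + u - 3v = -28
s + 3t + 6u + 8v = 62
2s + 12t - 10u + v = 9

(5, 3, 4, 3)

Forward elimination on [A|b]:
R2 <- R2 - (1)*R1:  [  0  -3   5   3  20 ]
R3 <- R3 - (-1)*R1:  [  0   0   2   2  14 ]
R4 <- R4 - (-2)*R1:  [   0    6  -18  -11  -87 ]
R4 <- R4 - (-2)*R2:  [   0    0   -8   -5  -47 ]
R4 <- R4 - (-4)*R3:  [ 0  0  0  3  9 ]
Row echelon form:
[ -1  -3  -4  -6  |  -48 ]
[  0  -3   5   3  |   20 ]
[  0   0   2   2  |   14 ]
[  0   0   0   3  |    9 ]
Back-substitution:
v = (9) / 3 = 3
u = (14 - (2)*(3)) / 2 = 4
t = (20 - (5)*(4) - (3)*(3)) / -3 = 3
s = (-48 - (-3)*(3) - (-4)*(4) - (-6)*(3)) / -1 = 5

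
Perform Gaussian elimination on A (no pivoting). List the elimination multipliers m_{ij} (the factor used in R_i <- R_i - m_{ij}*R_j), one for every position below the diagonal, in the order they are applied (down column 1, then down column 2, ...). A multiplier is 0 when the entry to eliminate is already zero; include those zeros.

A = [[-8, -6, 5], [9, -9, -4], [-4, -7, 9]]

multipliers: -9/8, 1/2, 16/63

Forward elimination:
R2 <- R2 - (-9/8)*R1:  [     0  -63/4   13/8 ]
R3 <- R3 - (1/2)*R1:  [    0    -4  13/2 ]
R3 <- R3 - (16/63)*R2:  [       0        0  767/126 ]
Multipliers (in order of application): m_{21} = -9/8, m_{31} = 1/2, m_{32} = 16/63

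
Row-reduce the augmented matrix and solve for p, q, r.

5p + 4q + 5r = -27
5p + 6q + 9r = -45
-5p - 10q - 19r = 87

(0, -3, -3)

Forward elimination on [A|b]:
R2 <- R2 - (1)*R1:  [   0    2    4  -18 ]
R3 <- R3 - (-1)*R1:  [   0   -6  -14   60 ]
R3 <- R3 - (-3)*R2:  [  0   0  -2   6 ]
Row echelon form:
[ 5  4   5  |  -27 ]
[ 0  2   4  |  -18 ]
[ 0  0  -2  |    6 ]
Back-substitution:
r = (6) / -2 = -3
q = (-18 - (4)*(-3)) / 2 = -3
p = (-27 - (4)*(-3) - (5)*(-3)) / 5 = 0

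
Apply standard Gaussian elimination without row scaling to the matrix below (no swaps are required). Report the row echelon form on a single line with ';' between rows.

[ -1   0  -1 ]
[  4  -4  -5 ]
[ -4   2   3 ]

Forward elimination:
R2 <- R2 - (-4)*R1:  [  0  -4  -9 ]
R3 <- R3 - (4)*R1:  [ 0  2  7 ]
R3 <- R3 - (-1/2)*R2:  [   0    0  5/2 ]
Row echelon form:
[ -1   0   -1 ]
[  0  -4   -9 ]
[  0   0  5/2 ]

REF = [-1 0 -1; 0 -4 -9; 0 0 5/2]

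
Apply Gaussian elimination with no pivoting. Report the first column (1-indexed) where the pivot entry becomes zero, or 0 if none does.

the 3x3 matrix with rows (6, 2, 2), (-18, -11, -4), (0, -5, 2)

Naive forward elimination:
R2 <- R2 - (-3)*R1:  [  0  -5   2 ]
R3 <- R3 - (1)*R2:  [ 0  0  0 ]
Matrix at this point:
[ 6   2  2 ]
[ 0  -5  2 ]
[ 0   0  0 ]
Pivot entry (3,3) in the last row is zero and there are no rows below to swap with -> zero pivot in column 3 (A is singular).

first zero-pivot column = 3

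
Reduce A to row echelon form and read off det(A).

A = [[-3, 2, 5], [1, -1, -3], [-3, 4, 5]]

Forward elimination:
R2 <- R2 - (-1/3)*R1:  [    0  -1/3  -4/3 ]
R3 <- R3 - (1)*R1:  [ 0  2  0 ]
R3 <- R3 - (-6)*R2:  [  0   0  -8 ]
Upper-triangular form:
[ -3     2     5 ]
[  0  -1/3  -4/3 ]
[  0     0    -8 ]
det(A) = (-1)^0 * (-3) * (-1/3) * (-8) = -8  (0 row swaps -> sign +1)

det(A) = -8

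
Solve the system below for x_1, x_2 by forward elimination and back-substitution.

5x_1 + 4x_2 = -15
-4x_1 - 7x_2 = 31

Forward elimination on [A|b]:
R2 <- R2 - (-4/5)*R1:  [     0  -19/5     19 ]
Row echelon form:
[ 5      4  |  -15 ]
[ 0  -19/5  |   19 ]
Back-substitution:
x_2 = (19) / (-19/5) = -5
x_1 = (-15 - (4)*(-5)) / 5 = 1

(1, -5)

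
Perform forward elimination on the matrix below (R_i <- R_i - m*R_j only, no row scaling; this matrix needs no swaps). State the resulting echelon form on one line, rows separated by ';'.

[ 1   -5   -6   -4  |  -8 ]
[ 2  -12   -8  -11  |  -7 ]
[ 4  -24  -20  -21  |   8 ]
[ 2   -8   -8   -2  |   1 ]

REF = [1 -5 -6 -4 -8; 0 -2 4 -3 9; 0 0 -4 1 22; 0 0 0 5 70]

Forward elimination:
R2 <- R2 - (2)*R1:  [  0  -2   4  -3   9 ]
R3 <- R3 - (4)*R1:  [  0  -4   4  -5  40 ]
R4 <- R4 - (2)*R1:  [  0   2   4   6  17 ]
R3 <- R3 - (2)*R2:  [  0   0  -4   1  22 ]
R4 <- R4 - (-1)*R2:  [  0   0   8   3  26 ]
R4 <- R4 - (-2)*R3:  [  0   0   0   5  70 ]
Row echelon form:
[ 1  -5  -6  -4  |  -8 ]
[ 0  -2   4  -3  |   9 ]
[ 0   0  -4   1  |  22 ]
[ 0   0   0   5  |  70 ]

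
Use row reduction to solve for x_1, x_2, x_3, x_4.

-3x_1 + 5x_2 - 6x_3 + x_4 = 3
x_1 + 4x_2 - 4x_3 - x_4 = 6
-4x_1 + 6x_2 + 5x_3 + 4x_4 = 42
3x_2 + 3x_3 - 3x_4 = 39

(-2, 5, 4, -4)

Forward elimination on [A|b]:
R2 <- R2 - (-1/3)*R1:  [    0  17/3    -6  -2/3     7 ]
R3 <- R3 - (4/3)*R1:  [    0  -2/3    13   8/3    38 ]
R3 <- R3 - (-2/17)*R2:  [      0       0  209/17   44/17  660/17 ]
R4 <- R4 - (9/17)*R2:  [      0       0  105/17  -45/17  600/17 ]
R4 <- R4 - (105/209)*R3:  [      0       0       0  -75/19  300/19 ]
Row echelon form:
[ -3     5      -6       1  |       3 ]
[  0  17/3      -6    -2/3  |       7 ]
[  0     0  209/17   44/17  |  660/17 ]
[  0     0       0  -75/19  |  300/19 ]
Back-substitution:
x_4 = (300/19) / (-75/19) = -4
x_3 = (660/17 - (44/17)*(-4)) / (209/17) = 4
x_2 = (7 - (-6)*(4) - (-2/3)*(-4)) / (17/3) = 5
x_1 = (3 - (5)*(5) - (-6)*(4) - (1)*(-4)) / -3 = -2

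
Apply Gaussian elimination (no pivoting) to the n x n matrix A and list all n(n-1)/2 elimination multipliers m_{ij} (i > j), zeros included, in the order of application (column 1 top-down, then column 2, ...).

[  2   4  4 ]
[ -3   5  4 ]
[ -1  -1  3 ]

multipliers: -3/2, -1/2, 1/11

Forward elimination:
R2 <- R2 - (-3/2)*R1:  [  0  11  10 ]
R3 <- R3 - (-1/2)*R1:  [ 0  1  5 ]
R3 <- R3 - (1/11)*R2:  [     0      0  45/11 ]
Multipliers (in order of application): m_{21} = -3/2, m_{31} = -1/2, m_{32} = 1/11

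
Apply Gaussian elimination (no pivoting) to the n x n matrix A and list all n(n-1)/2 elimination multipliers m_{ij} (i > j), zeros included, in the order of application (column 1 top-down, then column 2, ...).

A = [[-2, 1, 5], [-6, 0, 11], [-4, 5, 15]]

multipliers: 3, 2, -1

Forward elimination:
R2 <- R2 - (3)*R1:  [  0  -3  -4 ]
R3 <- R3 - (2)*R1:  [ 0  3  5 ]
R3 <- R3 - (-1)*R2:  [ 0  0  1 ]
Multipliers (in order of application): m_{21} = 3, m_{31} = 2, m_{32} = -1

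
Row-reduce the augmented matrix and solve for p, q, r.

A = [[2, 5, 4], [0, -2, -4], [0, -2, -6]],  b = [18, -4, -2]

(1, 4, -1)

Forward elimination on [A|b]:
R3 <- R3 - (1)*R2:  [  0   0  -2   2 ]
Row echelon form:
[ 2   5   4  |  18 ]
[ 0  -2  -4  |  -4 ]
[ 0   0  -2  |   2 ]
Back-substitution:
r = (2) / -2 = -1
q = (-4 - (-4)*(-1)) / -2 = 4
p = (18 - (5)*(4) - (4)*(-1)) / 2 = 1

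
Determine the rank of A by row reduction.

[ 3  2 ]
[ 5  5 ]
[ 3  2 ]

rank(A) = 2

Row reduction:
R2 <- R2 - (5/3)*R1:  [   0  5/3 ]
R3 <- R3 - (1)*R1:  [ 0  0 ]
Row echelon form:
[ 3    2 ]
[ 0  5/3 ]
[ 0    0 ]
Nonzero rows / pivot columns: 2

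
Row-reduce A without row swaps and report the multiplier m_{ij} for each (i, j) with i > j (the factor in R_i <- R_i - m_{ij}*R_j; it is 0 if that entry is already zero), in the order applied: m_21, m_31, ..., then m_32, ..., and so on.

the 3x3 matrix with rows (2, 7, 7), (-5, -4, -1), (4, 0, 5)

Forward elimination:
R2 <- R2 - (-5/2)*R1:  [    0  27/2  33/2 ]
R3 <- R3 - (2)*R1:  [   0  -14   -9 ]
R3 <- R3 - (-28/27)*R2:  [    0     0  73/9 ]
Multipliers (in order of application): m_{21} = -5/2, m_{31} = 2, m_{32} = -28/27

multipliers: -5/2, 2, -28/27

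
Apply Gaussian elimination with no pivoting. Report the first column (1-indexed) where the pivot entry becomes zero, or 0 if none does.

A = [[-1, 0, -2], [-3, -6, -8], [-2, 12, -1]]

Naive forward elimination:
R2 <- R2 - (3)*R1:  [  0  -6  -2 ]
R3 <- R3 - (2)*R1:  [  0  12   3 ]
R3 <- R3 - (-2)*R2:  [  0   0  -1 ]
All pivots nonzero; naive elimination completes without hitting a zero pivot.

first zero-pivot column = 0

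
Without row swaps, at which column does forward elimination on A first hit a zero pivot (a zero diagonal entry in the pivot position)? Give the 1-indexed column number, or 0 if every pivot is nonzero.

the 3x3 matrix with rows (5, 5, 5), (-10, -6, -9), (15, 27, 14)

Naive forward elimination:
R2 <- R2 - (-2)*R1:  [ 0  4  1 ]
R3 <- R3 - (3)*R1:  [  0  12  -1 ]
R3 <- R3 - (3)*R2:  [  0   0  -4 ]
All pivots nonzero; naive elimination completes without hitting a zero pivot.

first zero-pivot column = 0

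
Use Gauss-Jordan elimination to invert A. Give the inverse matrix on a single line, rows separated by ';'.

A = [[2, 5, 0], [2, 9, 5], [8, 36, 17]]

Gauss-Jordan on [A | I]:
R1 <- (1/2)*R1:  [   1  5/2    0  |  1/2    0    0 ]
R2 <- R2 - (2)*R1:  [  0   4   5  |  -1   1   0 ]
R3 <- R3 - (8)*R1:  [  0  16  17  |  -4   0   1 ]
R2 <- (1/4)*R2:  [    0     1   5/4  |  -1/4   1/4     0 ]
R1 <- R1 - (5/2)*R2:  [     1      0  -25/8  |    9/8   -5/8      0 ]
R3 <- R3 - (16)*R2:  [  0   0  -3  |   0  -4   1 ]
R3 <- (1/-3)*R3:  [    0     0     1  |     0   4/3  -1/3 ]
R1 <- R1 - (-25/8)*R3:  [      1       0       0  |     9/8   85/24  -25/24 ]
R2 <- R2 - (5/4)*R3:  [      0       1       0  |    -1/4  -17/12    5/12 ]
Right block of [I | A^{-1}] is the inverse:
[  9/8   85/24  -25/24 ]
[ -1/4  -17/12    5/12 ]
[    0     4/3    -1/3 ]

inverse = [9/8 85/24 -25/24; -1/4 -17/12 5/12; 0 4/3 -1/3]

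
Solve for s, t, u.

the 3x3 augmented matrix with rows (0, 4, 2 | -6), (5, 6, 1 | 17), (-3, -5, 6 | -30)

Forward elimination on [A|b]:
R1 <-> R2   (pivot in column 1 was zero)
[  5   6  1   17 ]
[  0   4  2   -6 ]
[ -3  -5  6  -30 ]
R3 <- R3 - (-3/5)*R1:  [     0   -7/5   33/5  -99/5 ]
R3 <- R3 - (-7/20)*R2:  [       0        0    73/10  -219/10 ]
Row echelon form:
[ 5  6      1  |       17 ]
[ 0  4      2  |       -6 ]
[ 0  0  73/10  |  -219/10 ]
Back-substitution:
u = (-219/10) / (73/10) = -3
t = (-6 - (2)*(-3)) / 4 = 0
s = (17 - (6)*(0) - (1)*(-3)) / 5 = 4

(4, 0, -3)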